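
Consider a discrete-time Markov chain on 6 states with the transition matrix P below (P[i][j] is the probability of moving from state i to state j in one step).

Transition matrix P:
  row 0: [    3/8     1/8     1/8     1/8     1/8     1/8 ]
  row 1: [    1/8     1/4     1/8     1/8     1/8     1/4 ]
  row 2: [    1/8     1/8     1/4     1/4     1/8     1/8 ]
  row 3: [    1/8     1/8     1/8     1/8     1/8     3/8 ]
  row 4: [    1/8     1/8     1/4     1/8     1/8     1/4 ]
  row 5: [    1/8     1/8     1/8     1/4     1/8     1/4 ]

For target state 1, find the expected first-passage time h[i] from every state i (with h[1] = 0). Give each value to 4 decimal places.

First-step conditioning: h[1] = 0; for i ≠ 1, h[i] = 1 + Σ_k P[i][k]·h[k].
  h[0] = 1 + 3/8·h[0] + 1/8·h[2] + 1/8·h[3] + 1/8·h[4] + 1/8·h[5]
  h[2] = 1 + 1/8·h[0] + 1/4·h[2] + 1/4·h[3] + 1/8·h[4] + 1/8·h[5]
  h[3] = 1 + 1/8·h[0] + 1/8·h[2] + 1/8·h[3] + 1/8·h[4] + 3/8·h[5]
  h[4] = 1 + 1/8·h[0] + 1/4·h[2] + 1/8·h[3] + 1/8·h[4] + 1/4·h[5]
  h[5] = 1 + 1/8·h[0] + 1/8·h[2] + 1/4·h[3] + 1/8·h[4] + 1/4·h[5]
Solving the 5×5 linear system over states ≠ 1 gives exactly h = [8, 0, 8, 8, 8, 8] (h[1] = 0 is the target).

h = [8.0000, 0.0000, 8.0000, 8.0000, 8.0000, 8.0000]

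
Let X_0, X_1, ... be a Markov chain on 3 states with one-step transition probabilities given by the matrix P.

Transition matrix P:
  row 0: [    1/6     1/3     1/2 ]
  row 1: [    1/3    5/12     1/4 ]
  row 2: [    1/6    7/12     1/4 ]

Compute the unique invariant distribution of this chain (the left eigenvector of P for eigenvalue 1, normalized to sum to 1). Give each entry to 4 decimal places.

Balance equations π_j = Σ_i π_i·P[i][j]:
  π_0 = 1/6·π_0 + 1/3·π_1 + 1/6·π_2
  π_1 = 1/3·π_0 + 5/12·π_1 + 7/12·π_2
  normalize: π_0 + π_1 + π_2 = 1
Solving the linear system gives exactly π = [7/29, 13/29, 9/29].

π = [0.2414, 0.4483, 0.3103]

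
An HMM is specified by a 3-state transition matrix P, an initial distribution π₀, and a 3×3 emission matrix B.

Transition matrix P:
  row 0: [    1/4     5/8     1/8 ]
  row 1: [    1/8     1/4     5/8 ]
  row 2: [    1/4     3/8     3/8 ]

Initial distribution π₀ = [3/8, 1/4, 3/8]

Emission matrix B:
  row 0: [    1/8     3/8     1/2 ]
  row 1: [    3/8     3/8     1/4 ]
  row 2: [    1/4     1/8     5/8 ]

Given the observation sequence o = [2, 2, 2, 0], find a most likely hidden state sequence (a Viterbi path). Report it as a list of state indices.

t=0: δ = [1.875e-01, 6.250e-02, 2.344e-01]  (obs o_0=2)
t=1: δ = [2.930e-02, 2.930e-02, 5.493e-02]  ψ = [2, 0, 2]  (obs o_1=2)
t=2: δ = [6.866e-03, 5.150e-03, 1.287e-02]  ψ = [2, 2, 2]  (obs o_2=2)
t=3: δ = [4.023e-04, 1.810e-03, 1.207e-03]  ψ = [2, 2, 2]  (obs o_3=0)
backtrack: best end state = 1; path = [2, 2, 2, 1]

path = [2, 2, 2, 1]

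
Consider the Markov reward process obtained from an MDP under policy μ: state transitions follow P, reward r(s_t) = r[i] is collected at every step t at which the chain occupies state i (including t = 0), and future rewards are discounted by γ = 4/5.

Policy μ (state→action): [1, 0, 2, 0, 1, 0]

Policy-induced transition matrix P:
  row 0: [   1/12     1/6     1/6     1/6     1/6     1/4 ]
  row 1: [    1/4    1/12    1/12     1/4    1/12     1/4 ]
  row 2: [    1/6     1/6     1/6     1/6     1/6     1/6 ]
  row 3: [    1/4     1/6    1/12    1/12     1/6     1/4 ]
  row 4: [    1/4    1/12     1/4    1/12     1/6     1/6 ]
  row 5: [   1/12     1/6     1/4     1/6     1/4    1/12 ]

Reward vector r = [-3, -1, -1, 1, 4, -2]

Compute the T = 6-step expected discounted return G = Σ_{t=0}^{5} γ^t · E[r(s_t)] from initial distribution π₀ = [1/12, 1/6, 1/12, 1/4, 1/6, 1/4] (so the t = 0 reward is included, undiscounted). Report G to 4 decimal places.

t=0: π = [0.0833, 0.1667, 0.0833, 0.2500, 0.1667, 0.2500], E[r] = -0.0833, γ^t·E[r] = -0.083333, running G = -0.083333
t=1: π = [0.1875, 0.1389, 0.1667, 0.1458, 0.1736, 0.1875], E[r] = -0.4028, γ^t·E[r] = -0.322222, running G = -0.405556
t=2: π = [0.1736, 0.1406, 0.1730, 0.1516, 0.1707, 0.1904], E[r] = -0.3808, γ^t·E[r] = -0.243704, running G = -0.649259
t=3: π = [0.1749, 0.1407, 0.1724, 0.1515, 0.1708, 0.1896], E[r] = -0.3823, γ^t·E[r] = -0.195753, running G = -0.845012
t=4: π = [0.1749, 0.1407, 0.1723, 0.1515, 0.1707, 0.1898], E[r] = -0.3828, γ^t·E[r] = -0.156785, running G = -1.001798
t=5: π = [0.1749, 0.1407, 0.1724, 0.1515, 0.1708, 0.1898], E[r] = -0.3826, γ^t·E[r] = -0.125382, running G = -1.127179

G = -1.1272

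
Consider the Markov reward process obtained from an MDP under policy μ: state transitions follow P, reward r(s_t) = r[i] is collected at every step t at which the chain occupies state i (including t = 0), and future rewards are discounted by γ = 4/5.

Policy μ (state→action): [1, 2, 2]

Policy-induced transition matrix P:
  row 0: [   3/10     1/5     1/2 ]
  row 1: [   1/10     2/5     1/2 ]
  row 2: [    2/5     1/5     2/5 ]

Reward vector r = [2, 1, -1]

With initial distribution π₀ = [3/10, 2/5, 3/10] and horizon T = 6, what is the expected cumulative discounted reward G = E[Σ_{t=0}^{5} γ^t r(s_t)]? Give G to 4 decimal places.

G = 1.6761

t=0: π = [0.3000, 0.4000, 0.3000], E[r] = 0.7000, γ^t·E[r] = 0.700000, running G = 0.700000
t=1: π = [0.2500, 0.2800, 0.4700], E[r] = 0.3100, γ^t·E[r] = 0.248000, running G = 0.948000
t=2: π = [0.2910, 0.2560, 0.4530], E[r] = 0.3850, γ^t·E[r] = 0.246400, running G = 1.194400
t=3: π = [0.2941, 0.2512, 0.4547], E[r] = 0.3847, γ^t·E[r] = 0.196966, running G = 1.391366
t=4: π = [0.2952, 0.2502, 0.4545], E[r] = 0.3862, γ^t·E[r] = 0.158175, running G = 1.549542
t=5: π = [0.2954, 0.2500, 0.4545], E[r] = 0.3863, γ^t·E[r] = 0.126586, running G = 1.676128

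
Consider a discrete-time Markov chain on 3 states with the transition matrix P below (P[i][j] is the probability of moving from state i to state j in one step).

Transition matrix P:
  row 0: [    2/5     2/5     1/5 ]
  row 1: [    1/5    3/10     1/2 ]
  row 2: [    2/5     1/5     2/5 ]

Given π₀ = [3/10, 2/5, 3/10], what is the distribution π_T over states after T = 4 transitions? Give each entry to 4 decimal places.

π = [0.3405, 0.2980, 0.3615]

t=0: π = [0.3000, 0.4000, 0.3000]
t=1: π = [0.3200, 0.3000, 0.3800]
t=2: π = [0.3400, 0.2940, 0.3660]
t=3: π = [0.3412, 0.2974, 0.3614]
t=4: π = [0.3405, 0.2980, 0.3615]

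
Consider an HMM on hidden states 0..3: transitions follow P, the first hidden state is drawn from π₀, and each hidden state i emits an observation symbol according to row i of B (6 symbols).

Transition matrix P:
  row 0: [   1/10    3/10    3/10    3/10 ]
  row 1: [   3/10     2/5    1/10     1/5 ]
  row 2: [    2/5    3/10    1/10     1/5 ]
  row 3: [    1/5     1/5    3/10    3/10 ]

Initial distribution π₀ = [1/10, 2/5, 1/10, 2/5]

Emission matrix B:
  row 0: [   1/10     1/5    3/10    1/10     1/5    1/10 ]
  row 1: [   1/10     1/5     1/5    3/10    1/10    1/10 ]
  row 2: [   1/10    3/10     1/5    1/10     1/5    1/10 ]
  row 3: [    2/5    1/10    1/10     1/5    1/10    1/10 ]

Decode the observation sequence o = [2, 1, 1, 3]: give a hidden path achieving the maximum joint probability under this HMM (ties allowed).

t=0: δ = [3.000e-02, 8.000e-02, 2.000e-02, 4.000e-02]  (obs o_0=2)
t=1: δ = [4.800e-03, 6.400e-03, 3.600e-03, 1.600e-03]  ψ = [1, 1, 3, 1]  (obs o_1=1)
t=2: δ = [3.840e-04, 5.120e-04, 4.320e-04, 1.440e-04]  ψ = [1, 1, 0, 0]  (obs o_2=1)
t=3: δ = [1.728e-05, 6.144e-05, 1.152e-05, 2.304e-05]  ψ = [2, 1, 0, 0]  (obs o_3=3)
backtrack: best end state = 1; path = [1, 1, 1, 1]

path = [1, 1, 1, 1]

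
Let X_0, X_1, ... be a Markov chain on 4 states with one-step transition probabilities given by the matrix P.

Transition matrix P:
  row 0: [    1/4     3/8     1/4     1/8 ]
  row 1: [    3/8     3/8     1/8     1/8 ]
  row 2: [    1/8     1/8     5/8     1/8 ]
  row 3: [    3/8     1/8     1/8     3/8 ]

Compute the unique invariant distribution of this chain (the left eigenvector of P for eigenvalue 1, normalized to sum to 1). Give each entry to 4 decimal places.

Balance equations π_j = Σ_i π_i·P[i][j]:
  π_0 = 1/4·π_0 + 3/8·π_1 + 1/8·π_2 + 3/8·π_3
  π_1 = 3/8·π_0 + 3/8·π_1 + 1/8·π_2 + 1/8·π_3
  π_2 = 1/4·π_0 + 1/8·π_1 + 5/8·π_2 + 1/8·π_3
  normalize: π_0 + π_1 + π_2 + π_3 = 1
Solving the linear system gives exactly π = [5/19, 29/114, 6/19, 1/6].

π = [0.2632, 0.2544, 0.3158, 0.1667]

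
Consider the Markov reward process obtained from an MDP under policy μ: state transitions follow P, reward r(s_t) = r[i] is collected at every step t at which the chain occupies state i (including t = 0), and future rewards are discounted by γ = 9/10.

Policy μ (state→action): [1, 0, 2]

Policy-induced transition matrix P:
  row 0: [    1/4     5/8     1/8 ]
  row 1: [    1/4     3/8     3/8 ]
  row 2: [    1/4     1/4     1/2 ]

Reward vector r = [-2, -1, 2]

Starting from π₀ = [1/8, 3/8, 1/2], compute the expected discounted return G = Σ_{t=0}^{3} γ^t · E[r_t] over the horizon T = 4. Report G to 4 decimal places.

t=0: π = [0.1250, 0.3750, 0.5000], E[r] = 0.3750, γ^t·E[r] = 0.375000, running G = 0.375000
t=1: π = [0.2500, 0.3438, 0.4063], E[r] = -0.0313, γ^t·E[r] = -0.028125, running G = 0.346875
t=2: π = [0.2500, 0.3867, 0.3633], E[r] = -0.1602, γ^t·E[r] = -0.129727, running G = 0.217148
t=3: π = [0.2500, 0.3921, 0.3579], E[r] = -0.1763, γ^t·E[r] = -0.128500, running G = 0.088648

G = 0.0886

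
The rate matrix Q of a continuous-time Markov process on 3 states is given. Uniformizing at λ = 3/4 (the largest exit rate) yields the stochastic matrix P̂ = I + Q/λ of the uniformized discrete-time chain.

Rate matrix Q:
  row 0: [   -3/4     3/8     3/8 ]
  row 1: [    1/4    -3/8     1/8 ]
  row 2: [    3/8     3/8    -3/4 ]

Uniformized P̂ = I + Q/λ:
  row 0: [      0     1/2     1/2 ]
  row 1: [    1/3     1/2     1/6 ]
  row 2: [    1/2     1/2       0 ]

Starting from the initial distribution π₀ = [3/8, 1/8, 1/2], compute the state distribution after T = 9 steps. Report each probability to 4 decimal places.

π = [0.2778, 0.5000, 0.2222]

t=0: π = [0.3750, 0.1250, 0.5000]
t=1: π = [0.2917, 0.5000, 0.2083]
t=2: π = [0.2708, 0.5000, 0.2292]
t=3: π = [0.2813, 0.5000, 0.2188]
t=4: π = [0.2760, 0.5000, 0.2240]
t=5: π = [0.2786, 0.5000, 0.2214]
t=6: π = [0.2773, 0.5000, 0.2227]
t=7: π = [0.2780, 0.5000, 0.2220]
t=8: π = [0.2777, 0.5000, 0.2223]
t=9: π = [0.2778, 0.5000, 0.2222]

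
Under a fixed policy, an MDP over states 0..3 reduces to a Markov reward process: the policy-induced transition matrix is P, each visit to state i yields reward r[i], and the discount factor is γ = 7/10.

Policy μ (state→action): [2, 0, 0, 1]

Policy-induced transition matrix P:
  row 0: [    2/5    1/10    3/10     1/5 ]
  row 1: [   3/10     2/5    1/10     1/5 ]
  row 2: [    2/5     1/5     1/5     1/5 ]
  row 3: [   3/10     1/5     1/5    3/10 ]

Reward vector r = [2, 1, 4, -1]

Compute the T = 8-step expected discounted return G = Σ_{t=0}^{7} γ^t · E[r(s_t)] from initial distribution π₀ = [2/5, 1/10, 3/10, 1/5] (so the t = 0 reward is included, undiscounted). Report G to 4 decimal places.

G = 5.2885

t=0: π = [0.4000, 0.1000, 0.3000, 0.2000], E[r] = 1.9000, γ^t·E[r] = 1.900000, running G = 1.900000
t=1: π = [0.3700, 0.1800, 0.2300, 0.2200], E[r] = 1.6200, γ^t·E[r] = 1.134000, running G = 3.034000
t=2: π = [0.3600, 0.1990, 0.2190, 0.2220], E[r] = 1.5730, γ^t·E[r] = 0.770770, running G = 3.804770
t=3: π = [0.3579, 0.2038, 0.2161, 0.2222], E[r] = 1.5618, γ^t·E[r] = 0.535697, running G = 4.340467
t=4: π = [0.3574, 0.2050, 0.2154, 0.2222], E[r] = 1.5592, γ^t·E[r] = 0.374362, running G = 4.714829
t=5: π = [0.3573, 0.2053, 0.2152, 0.2222], E[r] = 1.5586, γ^t·E[r] = 0.261948, running G = 4.976777
t=6: π = [0.3573, 0.2053, 0.2152, 0.2222], E[r] = 1.5584, γ^t·E[r] = 0.183346, running G = 5.160123
t=7: π = [0.3572, 0.2053, 0.2152, 0.2222], E[r] = 1.5584, γ^t·E[r] = 0.128339, running G = 5.288462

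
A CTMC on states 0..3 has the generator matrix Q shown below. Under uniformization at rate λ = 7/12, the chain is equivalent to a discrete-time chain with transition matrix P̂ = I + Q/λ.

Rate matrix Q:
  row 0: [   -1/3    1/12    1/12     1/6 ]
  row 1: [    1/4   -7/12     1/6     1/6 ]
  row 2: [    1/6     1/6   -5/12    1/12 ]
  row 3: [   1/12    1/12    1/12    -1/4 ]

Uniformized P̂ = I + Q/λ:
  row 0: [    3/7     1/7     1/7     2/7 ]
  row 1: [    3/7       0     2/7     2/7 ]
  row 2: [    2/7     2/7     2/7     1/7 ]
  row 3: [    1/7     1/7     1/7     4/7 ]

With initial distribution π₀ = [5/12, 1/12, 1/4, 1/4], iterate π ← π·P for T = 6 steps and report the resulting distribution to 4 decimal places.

t=0: π = [0.4167, 0.0833, 0.2500, 0.2500]
t=1: π = [0.3214, 0.1667, 0.1905, 0.3214]
t=2: π = [0.3095, 0.1463, 0.1939, 0.3503]
t=3: π = [0.3008, 0.1497, 0.1914, 0.3581]
t=4: π = [0.2989, 0.1488, 0.1916, 0.3607]
t=5: π = [0.2981, 0.1490, 0.1915, 0.3614]
t=6: π = [0.2980, 0.1489, 0.1915, 0.3616]

π = [0.2980, 0.1489, 0.1915, 0.3616]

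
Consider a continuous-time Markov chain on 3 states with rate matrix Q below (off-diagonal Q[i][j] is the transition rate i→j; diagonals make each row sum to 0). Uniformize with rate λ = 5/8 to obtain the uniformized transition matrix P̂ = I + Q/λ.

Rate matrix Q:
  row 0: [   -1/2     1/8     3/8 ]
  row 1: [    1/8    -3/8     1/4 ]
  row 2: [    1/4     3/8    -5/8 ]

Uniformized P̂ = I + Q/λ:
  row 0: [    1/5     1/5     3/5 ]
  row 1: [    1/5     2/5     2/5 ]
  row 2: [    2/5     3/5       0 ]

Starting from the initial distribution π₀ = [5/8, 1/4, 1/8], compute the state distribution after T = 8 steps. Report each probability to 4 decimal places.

t=0: π = [0.6250, 0.2500, 0.1250]
t=1: π = [0.2250, 0.3000, 0.4750]
t=2: π = [0.2950, 0.4500, 0.2550]
t=3: π = [0.2510, 0.3920, 0.3570]
t=4: π = [0.2714, 0.4212, 0.3074]
t=5: π = [0.2615, 0.4072, 0.3313]
t=6: π = [0.2663, 0.4140, 0.3198]
t=7: π = [0.2640, 0.4107, 0.3253]
t=8: π = [0.2651, 0.4123, 0.3227]

π = [0.2651, 0.4123, 0.3227]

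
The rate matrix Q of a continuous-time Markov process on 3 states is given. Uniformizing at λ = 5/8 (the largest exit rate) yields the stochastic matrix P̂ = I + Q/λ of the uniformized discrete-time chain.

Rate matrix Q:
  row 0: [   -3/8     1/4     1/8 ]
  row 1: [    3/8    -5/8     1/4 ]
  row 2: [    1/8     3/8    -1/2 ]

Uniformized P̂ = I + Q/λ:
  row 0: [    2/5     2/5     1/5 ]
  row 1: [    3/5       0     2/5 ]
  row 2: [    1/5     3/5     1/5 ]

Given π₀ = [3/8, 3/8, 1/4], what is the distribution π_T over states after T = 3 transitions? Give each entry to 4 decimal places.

π = [0.4150, 0.3180, 0.2670]

t=0: π = [0.3750, 0.3750, 0.2500]
t=1: π = [0.4250, 0.3000, 0.2750]
t=2: π = [0.4050, 0.3350, 0.2600]
t=3: π = [0.4150, 0.3180, 0.2670]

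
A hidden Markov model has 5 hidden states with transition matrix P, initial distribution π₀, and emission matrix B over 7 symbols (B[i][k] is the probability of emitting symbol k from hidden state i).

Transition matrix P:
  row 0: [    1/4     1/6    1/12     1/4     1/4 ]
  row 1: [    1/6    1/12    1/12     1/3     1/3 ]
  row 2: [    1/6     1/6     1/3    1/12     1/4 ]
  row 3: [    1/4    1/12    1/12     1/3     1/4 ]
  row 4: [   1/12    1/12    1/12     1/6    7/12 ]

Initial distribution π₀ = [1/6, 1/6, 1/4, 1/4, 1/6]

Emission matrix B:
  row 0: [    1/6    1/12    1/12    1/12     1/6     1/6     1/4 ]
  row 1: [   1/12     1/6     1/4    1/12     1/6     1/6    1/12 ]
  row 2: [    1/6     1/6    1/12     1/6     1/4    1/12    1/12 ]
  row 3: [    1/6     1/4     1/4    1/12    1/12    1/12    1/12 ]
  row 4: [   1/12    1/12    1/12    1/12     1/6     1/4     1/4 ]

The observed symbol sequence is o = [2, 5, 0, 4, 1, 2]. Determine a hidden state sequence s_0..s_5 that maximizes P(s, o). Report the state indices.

path = [3, 4, 4, 4, 3, 3]

t=0: δ = [1.389e-02, 4.167e-02, 2.083e-02, 6.250e-02, 1.389e-02]  (obs o_0=2)
t=1: δ = [2.604e-03, 8.681e-04, 5.787e-04, 1.736e-03, 3.906e-03]  ψ = [3, 3, 2, 3, 3]  (obs o_1=5)
t=2: δ = [1.085e-04, 3.617e-05, 5.425e-05, 1.085e-04, 1.899e-04]  ψ = [0, 0, 4, 0, 4]  (obs o_2=0)
t=3: δ = [4.521e-06, 3.014e-06, 4.521e-06, 3.014e-06, 1.846e-05]  ψ = [0, 0, 2, 3, 4]  (obs o_3=4)
t=4: δ = [1.282e-07, 2.564e-07, 2.564e-07, 7.692e-07, 8.974e-07]  ψ = [4, 4, 4, 4, 4]  (obs o_4=1)
t=5: δ = [1.603e-08, 1.870e-08, 7.122e-09, 6.410e-08, 4.362e-08]  ψ = [3, 4, 2, 3, 4]  (obs o_5=2)
backtrack: best end state = 3; path = [3, 4, 4, 4, 3, 3]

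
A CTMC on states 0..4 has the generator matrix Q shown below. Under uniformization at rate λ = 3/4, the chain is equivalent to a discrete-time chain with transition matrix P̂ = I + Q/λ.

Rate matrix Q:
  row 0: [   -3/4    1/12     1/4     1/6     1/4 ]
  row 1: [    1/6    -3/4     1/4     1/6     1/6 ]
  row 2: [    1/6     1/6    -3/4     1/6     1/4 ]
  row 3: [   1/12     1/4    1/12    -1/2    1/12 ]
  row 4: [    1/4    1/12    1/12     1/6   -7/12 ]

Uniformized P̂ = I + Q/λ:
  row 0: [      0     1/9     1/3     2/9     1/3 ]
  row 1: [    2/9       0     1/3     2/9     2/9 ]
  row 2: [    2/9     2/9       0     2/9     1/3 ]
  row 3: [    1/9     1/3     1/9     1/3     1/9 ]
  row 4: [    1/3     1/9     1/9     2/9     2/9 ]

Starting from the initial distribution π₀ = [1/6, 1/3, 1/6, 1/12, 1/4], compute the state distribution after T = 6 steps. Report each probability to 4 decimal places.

π = [0.1803, 0.1670, 0.1695, 0.2500, 0.2333]

t=0: π = [0.1667, 0.3333, 0.1667, 0.0833, 0.2500]
t=1: π = [0.2037, 0.1111, 0.2037, 0.2315, 0.2500]
t=2: π = [0.1790, 0.1728, 0.1584, 0.2479, 0.2418]
t=3: π = [0.1818, 0.1646, 0.1717, 0.2498, 0.2322]
t=4: π = [0.1799, 0.1674, 0.1690, 0.2500, 0.2337]
t=5: π = [0.1804, 0.1668, 0.1695, 0.2500, 0.2332]
t=6: π = [0.1803, 0.1670, 0.1695, 0.2500, 0.2333]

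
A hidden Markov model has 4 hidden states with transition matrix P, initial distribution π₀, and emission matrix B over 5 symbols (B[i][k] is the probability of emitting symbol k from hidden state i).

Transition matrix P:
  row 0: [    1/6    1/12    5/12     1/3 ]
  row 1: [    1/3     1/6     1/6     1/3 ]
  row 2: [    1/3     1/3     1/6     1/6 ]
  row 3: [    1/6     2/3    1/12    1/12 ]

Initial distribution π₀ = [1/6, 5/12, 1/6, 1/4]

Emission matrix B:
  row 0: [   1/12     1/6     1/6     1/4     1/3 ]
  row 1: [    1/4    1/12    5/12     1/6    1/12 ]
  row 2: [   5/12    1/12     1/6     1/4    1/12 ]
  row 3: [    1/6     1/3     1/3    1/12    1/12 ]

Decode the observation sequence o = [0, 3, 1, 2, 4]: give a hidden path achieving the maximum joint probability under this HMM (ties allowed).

t=0: δ = [1.389e-02, 1.042e-01, 6.944e-02, 4.167e-02]  (obs o_0=0)
t=1: δ = [8.681e-03, 4.630e-03, 4.340e-03, 2.894e-03]  ψ = [1, 3, 1, 1]  (obs o_1=3)
t=2: δ = [2.572e-04, 1.608e-04, 3.014e-04, 9.645e-04]  ψ = [1, 3, 0, 0]  (obs o_2=1)
t=3: δ = [2.679e-05, 2.679e-04, 1.786e-05, 2.858e-05]  ψ = [3, 3, 0, 0]  (obs o_3=2)
t=4: δ = [2.977e-05, 3.721e-06, 3.721e-06, 7.442e-06]  ψ = [1, 1, 1, 1]  (obs o_4=4)
backtrack: best end state = 0; path = [1, 0, 3, 1, 0]

path = [1, 0, 3, 1, 0]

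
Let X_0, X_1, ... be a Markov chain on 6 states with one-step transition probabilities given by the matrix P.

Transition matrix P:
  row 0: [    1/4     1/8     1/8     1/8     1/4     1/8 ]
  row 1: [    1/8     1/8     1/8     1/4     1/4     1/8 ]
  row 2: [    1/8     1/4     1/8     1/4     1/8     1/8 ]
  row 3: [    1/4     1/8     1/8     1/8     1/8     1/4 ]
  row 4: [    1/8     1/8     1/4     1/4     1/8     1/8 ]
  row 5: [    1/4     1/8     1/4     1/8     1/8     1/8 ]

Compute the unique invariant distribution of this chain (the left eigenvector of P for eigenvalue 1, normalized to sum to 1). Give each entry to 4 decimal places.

π = [0.1904, 0.1455, 0.1644, 0.1846, 0.1670, 0.1481]

Balance equations π_j = Σ_i π_i·P[i][j]:
  π_0 = 1/4·π_0 + 1/8·π_1 + 1/8·π_2 + 1/4·π_3 + 1/8·π_4 + 1/4·π_5
  π_1 = 1/8·π_0 + 1/8·π_1 + 1/4·π_2 + 1/8·π_3 + 1/8·π_4 + 1/8·π_5
  π_2 = 1/8·π_0 + 1/8·π_1 + 1/8·π_2 + 1/8·π_3 + 1/4·π_4 + 1/4·π_5
  π_3 = 1/8·π_0 + 1/4·π_1 + 1/4·π_2 + 1/8·π_3 + 1/4·π_4 + 1/8·π_5
  π_4 = 1/4·π_0 + 1/4·π_1 + 1/8·π_2 + 1/8·π_3 + 1/8·π_4 + 1/8·π_5
  normalize: π_0 + π_1 + π_2 + π_3 + π_4 + π_5 = 1
Solving the linear system gives exactly π = [99/520, 85/584, 12/73, 12/65, 6339/37960, 77/520].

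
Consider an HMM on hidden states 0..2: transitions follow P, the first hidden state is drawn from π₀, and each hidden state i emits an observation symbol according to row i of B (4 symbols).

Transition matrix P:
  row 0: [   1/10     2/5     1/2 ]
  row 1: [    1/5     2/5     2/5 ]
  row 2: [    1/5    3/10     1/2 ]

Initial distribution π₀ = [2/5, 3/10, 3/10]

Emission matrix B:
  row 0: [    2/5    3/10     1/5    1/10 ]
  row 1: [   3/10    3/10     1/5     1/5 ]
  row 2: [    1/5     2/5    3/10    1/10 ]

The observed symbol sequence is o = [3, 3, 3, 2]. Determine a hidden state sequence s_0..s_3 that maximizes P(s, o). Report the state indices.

path = [1, 1, 1, 2]

t=0: δ = [4.000e-02, 6.000e-02, 3.000e-02]  (obs o_0=3)
t=1: δ = [1.200e-03, 4.800e-03, 2.400e-03]  ψ = [1, 1, 1]  (obs o_1=3)
t=2: δ = [9.600e-05, 3.840e-04, 1.920e-04]  ψ = [1, 1, 1]  (obs o_2=3)
t=3: δ = [1.536e-05, 3.072e-05, 4.608e-05]  ψ = [1, 1, 1]  (obs o_3=2)
backtrack: best end state = 2; path = [1, 1, 1, 2]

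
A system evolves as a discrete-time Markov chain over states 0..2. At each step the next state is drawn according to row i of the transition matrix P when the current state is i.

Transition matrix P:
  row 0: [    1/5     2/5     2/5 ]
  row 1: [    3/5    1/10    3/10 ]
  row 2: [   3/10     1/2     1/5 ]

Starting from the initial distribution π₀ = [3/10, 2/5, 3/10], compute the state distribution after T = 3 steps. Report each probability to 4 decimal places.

π = [0.3657, 0.3298, 0.3045]

t=0: π = [0.3000, 0.4000, 0.3000]
t=1: π = [0.3900, 0.3100, 0.3000]
t=2: π = [0.3540, 0.3370, 0.3090]
t=3: π = [0.3657, 0.3298, 0.3045]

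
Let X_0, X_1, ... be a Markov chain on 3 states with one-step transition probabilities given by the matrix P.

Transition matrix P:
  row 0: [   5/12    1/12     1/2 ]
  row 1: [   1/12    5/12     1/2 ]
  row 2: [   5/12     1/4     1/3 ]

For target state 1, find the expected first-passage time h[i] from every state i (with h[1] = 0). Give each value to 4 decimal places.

First-step conditioning: h[1] = 0; for i ≠ 1, h[i] = 1 + Σ_k P[i][k]·h[k].
  h[0] = 1 + 5/12·h[0] + 1/2·h[2]
  h[2] = 1 + 5/12·h[0] + 1/3·h[2]
Solving the 2×2 linear system over states ≠ 1 gives exactly h = [84/13, 0, 72/13] (h[1] = 0 is the target).

h = [6.4615, 0.0000, 5.5385]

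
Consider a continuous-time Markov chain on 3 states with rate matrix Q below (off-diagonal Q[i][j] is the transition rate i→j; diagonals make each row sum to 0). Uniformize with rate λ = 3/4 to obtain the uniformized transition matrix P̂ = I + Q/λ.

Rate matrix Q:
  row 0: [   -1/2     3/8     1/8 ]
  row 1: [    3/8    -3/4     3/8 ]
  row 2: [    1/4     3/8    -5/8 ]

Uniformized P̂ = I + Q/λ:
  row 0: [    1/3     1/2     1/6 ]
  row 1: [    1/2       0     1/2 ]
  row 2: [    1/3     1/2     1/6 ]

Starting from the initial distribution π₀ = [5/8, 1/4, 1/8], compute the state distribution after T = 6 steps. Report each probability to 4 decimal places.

t=0: π = [0.6250, 0.2500, 0.1250]
t=1: π = [0.3750, 0.3750, 0.2500]
t=2: π = [0.3958, 0.3125, 0.2917]
t=3: π = [0.3854, 0.3438, 0.2708]
t=4: π = [0.3906, 0.3281, 0.2813]
t=5: π = [0.3880, 0.3359, 0.2760]
t=6: π = [0.3893, 0.3320, 0.2786]

π = [0.3893, 0.3320, 0.2786]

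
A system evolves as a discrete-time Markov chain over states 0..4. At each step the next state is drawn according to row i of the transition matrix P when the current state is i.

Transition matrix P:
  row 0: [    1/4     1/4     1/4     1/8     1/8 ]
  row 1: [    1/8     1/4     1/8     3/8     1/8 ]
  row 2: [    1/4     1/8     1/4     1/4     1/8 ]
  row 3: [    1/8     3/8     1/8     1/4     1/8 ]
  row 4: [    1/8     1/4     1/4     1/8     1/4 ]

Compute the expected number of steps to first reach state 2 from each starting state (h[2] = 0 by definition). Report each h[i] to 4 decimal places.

h = [5.3333, 6.2222, 0.0000, 6.2222, 5.3333]

First-step conditioning: h[2] = 0; for i ≠ 2, h[i] = 1 + Σ_k P[i][k]·h[k].
  h[0] = 1 + 1/4·h[0] + 1/4·h[1] + 1/8·h[3] + 1/8·h[4]
  h[1] = 1 + 1/8·h[0] + 1/4·h[1] + 3/8·h[3] + 1/8·h[4]
  h[3] = 1 + 1/8·h[0] + 3/8·h[1] + 1/4·h[3] + 1/8·h[4]
  h[4] = 1 + 1/8·h[0] + 1/4·h[1] + 1/8·h[3] + 1/4·h[4]
Solving the 4×4 linear system over states ≠ 2 gives exactly h = [16/3, 56/9, 0, 56/9, 16/3] (h[2] = 0 is the target).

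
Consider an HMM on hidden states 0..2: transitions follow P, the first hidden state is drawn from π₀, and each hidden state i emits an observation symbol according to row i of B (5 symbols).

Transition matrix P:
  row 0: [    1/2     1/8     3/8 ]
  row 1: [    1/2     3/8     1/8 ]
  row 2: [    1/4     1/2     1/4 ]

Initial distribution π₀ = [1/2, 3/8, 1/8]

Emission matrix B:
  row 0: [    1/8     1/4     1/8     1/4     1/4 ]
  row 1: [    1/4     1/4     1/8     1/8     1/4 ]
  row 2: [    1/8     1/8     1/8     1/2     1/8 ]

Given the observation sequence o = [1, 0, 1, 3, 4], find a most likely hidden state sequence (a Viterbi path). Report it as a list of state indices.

path = [1, 1, 0, 2, 1]

t=0: δ = [1.250e-01, 9.375e-02, 1.562e-02]  (obs o_0=1)
t=1: δ = [7.812e-03, 8.789e-03, 5.859e-03]  ψ = [0, 1, 0]  (obs o_1=0)
t=2: δ = [1.099e-03, 8.240e-04, 3.662e-04]  ψ = [1, 1, 0]  (obs o_2=1)
t=3: δ = [1.373e-04, 3.862e-05, 2.060e-04]  ψ = [0, 1, 0]  (obs o_3=3)
t=4: δ = [1.717e-05, 2.575e-05, 6.437e-06]  ψ = [0, 2, 0]  (obs o_4=4)
backtrack: best end state = 1; path = [1, 1, 0, 2, 1]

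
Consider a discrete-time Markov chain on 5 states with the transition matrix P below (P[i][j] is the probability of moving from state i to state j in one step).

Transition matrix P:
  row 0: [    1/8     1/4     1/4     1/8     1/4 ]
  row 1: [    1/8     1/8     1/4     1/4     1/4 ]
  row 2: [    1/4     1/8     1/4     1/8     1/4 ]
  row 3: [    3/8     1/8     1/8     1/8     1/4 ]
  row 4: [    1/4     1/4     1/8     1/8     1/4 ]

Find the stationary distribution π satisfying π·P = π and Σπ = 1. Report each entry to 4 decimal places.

π = [0.2183, 0.1835, 0.2003, 0.1479, 0.2500]

Balance equations π_j = Σ_i π_i·P[i][j]:
  π_0 = 1/8·π_0 + 1/8·π_1 + 1/4·π_2 + 3/8·π_3 + 1/4·π_4
  π_1 = 1/4·π_0 + 1/8·π_1 + 1/8·π_2 + 1/8·π_3 + 1/4·π_4
  π_2 = 1/4·π_0 + 1/4·π_1 + 1/4·π_2 + 1/8·π_3 + 1/8·π_4
  π_3 = 1/8·π_0 + 1/4·π_1 + 1/8·π_2 + 1/8·π_3 + 1/8·π_4
  normalize: π_0 + π_1 + π_2 + π_3 + π_4 = 1
Solving the linear system gives exactly π = [509/2332, 107/583, 467/2332, 345/2332, 1/4].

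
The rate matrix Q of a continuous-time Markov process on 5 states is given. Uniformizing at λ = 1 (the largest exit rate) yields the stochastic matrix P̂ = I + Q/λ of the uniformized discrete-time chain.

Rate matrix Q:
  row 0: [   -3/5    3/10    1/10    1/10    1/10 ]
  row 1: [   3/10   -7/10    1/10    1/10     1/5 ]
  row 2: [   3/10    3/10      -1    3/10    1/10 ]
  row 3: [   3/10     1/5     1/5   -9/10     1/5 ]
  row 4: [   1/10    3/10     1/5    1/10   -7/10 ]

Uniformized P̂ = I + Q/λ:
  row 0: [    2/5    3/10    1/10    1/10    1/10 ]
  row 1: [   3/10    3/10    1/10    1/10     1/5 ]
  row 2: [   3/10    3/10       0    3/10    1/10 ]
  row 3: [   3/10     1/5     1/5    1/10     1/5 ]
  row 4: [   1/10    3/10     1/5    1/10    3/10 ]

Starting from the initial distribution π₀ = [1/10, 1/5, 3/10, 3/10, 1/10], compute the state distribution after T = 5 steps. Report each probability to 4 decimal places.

π = [0.2941, 0.2876, 0.1182, 0.1237, 0.1764]

t=0: π = [0.1000, 0.2000, 0.3000, 0.3000, 0.1000]
t=1: π = [0.2900, 0.2700, 0.1100, 0.1600, 0.1700]
t=2: π = [0.2950, 0.2840, 0.1220, 0.1220, 0.1770]
t=3: π = [0.2941, 0.2878, 0.1177, 0.1244, 0.1760]
t=4: π = [0.2942, 0.2876, 0.1183, 0.1235, 0.1764]
t=5: π = [0.2941, 0.2876, 0.1182, 0.1237, 0.1764]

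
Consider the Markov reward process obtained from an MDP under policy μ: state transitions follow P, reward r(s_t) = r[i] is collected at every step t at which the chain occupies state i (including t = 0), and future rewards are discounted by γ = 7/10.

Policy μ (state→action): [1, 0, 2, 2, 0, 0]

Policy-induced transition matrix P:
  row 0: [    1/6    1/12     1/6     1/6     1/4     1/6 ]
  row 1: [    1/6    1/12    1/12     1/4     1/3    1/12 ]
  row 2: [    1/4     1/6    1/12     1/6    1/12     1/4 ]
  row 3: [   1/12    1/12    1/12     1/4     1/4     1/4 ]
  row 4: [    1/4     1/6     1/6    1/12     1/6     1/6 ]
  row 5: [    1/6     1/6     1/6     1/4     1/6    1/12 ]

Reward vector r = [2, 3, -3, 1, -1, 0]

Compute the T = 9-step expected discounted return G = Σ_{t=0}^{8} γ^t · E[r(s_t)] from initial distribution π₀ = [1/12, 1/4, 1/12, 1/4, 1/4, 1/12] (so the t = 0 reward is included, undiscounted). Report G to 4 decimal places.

t=0: π = [0.0833, 0.2500, 0.0833, 0.2500, 0.2500, 0.0833], E[r] = 0.6667, γ^t·E[r] = 0.666667, running G = 0.666667
t=1: π = [0.1736, 0.1181, 0.1181, 0.1944, 0.2292, 0.1667], E[r] = 0.3125, γ^t·E[r] = 0.218750, running G = 0.885417
t=2: π = [0.1794, 0.1262, 0.1308, 0.1875, 0.2072, 0.1690], E[r] = 0.3252, γ^t·E[r] = 0.159363, running G = 1.044780
t=3: π = [0.1792, 0.1256, 0.1296, 0.1896, 0.2074, 0.1686], E[r] = 0.3285, γ^t·E[r] = 0.112679, running G = 1.157459
t=4: π = [0.1789, 0.1255, 0.1296, 0.1897, 0.2075, 0.1688], E[r] = 0.3277, γ^t·E[r] = 0.078675, running G = 1.236134
t=5: π = [0.1790, 0.1255, 0.1296, 0.1897, 0.2075, 0.1688], E[r] = 0.3278, γ^t·E[r] = 0.055088, running G = 1.291222
t=6: π = [0.1790, 0.1255, 0.1296, 0.1897, 0.2075, 0.1688], E[r] = 0.3278, γ^t·E[r] = 0.038561, running G = 1.329783
t=7: π = [0.1789, 0.1255, 0.1296, 0.1897, 0.2075, 0.1688], E[r] = 0.3278, γ^t·E[r] = 0.026993, running G = 1.356776
t=8: π = [0.1789, 0.1255, 0.1296, 0.1897, 0.2075, 0.1688], E[r] = 0.3278, γ^t·E[r] = 0.018895, running G = 1.375671

G = 1.3757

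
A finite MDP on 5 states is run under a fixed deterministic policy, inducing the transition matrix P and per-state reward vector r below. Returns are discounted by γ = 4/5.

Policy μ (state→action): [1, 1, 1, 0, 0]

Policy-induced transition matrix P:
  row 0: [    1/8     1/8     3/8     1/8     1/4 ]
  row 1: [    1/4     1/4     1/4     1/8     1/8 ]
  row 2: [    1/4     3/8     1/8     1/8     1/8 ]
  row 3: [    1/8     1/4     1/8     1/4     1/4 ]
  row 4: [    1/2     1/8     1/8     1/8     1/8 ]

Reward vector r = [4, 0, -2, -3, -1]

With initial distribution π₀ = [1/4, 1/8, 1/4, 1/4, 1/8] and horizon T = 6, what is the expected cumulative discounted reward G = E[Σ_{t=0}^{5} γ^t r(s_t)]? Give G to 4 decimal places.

t=0: π = [0.2500, 0.1250, 0.2500, 0.2500, 0.1250], E[r] = -0.3750, γ^t·E[r] = -0.375000, running G = -0.375000
t=1: π = [0.2188, 0.2344, 0.2031, 0.1563, 0.1875], E[r] = -0.1875, γ^t·E[r] = -0.150000, running G = -0.525000
t=2: π = [0.2500, 0.2246, 0.2090, 0.1445, 0.1719], E[r] = -0.0234, γ^t·E[r] = -0.015000, running G = -0.540000
t=3: π = [0.2437, 0.2234, 0.2156, 0.1431, 0.1743], E[r] = -0.0601, γ^t·E[r] = -0.030750, running G = -0.570750
t=4: π = [0.2452, 0.2247, 0.2138, 0.1429, 0.1733], E[r] = -0.0487, γ^t·E[r] = -0.019950, running G = -0.590700
t=5: π = [0.2448, 0.2244, 0.2144, 0.1429, 0.1735], E[r] = -0.0516, γ^t·E[r] = -0.016913, running G = -0.607613

G = -0.6076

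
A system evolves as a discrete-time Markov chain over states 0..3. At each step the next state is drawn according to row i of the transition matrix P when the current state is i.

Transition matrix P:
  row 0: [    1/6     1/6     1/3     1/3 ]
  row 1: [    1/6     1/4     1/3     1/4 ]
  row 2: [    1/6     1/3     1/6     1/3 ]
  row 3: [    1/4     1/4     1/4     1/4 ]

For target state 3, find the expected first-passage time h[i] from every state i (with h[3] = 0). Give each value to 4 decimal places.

First-step conditioning: h[3] = 0; for i ≠ 3, h[i] = 1 + Σ_k P[i][k]·h[k].
  h[0] = 1 + 1/6·h[0] + 1/6·h[1] + 1/3·h[2]
  h[1] = 1 + 1/6·h[0] + 1/4·h[1] + 1/3·h[2]
  h[2] = 1 + 1/6·h[0] + 1/3·h[1] + 1/6·h[2]
Solving the 3×3 linear system over states ≠ 3 gives exactly h = [462/145, 504/145, 468/145, 0] (h[3] = 0 is the target).

h = [3.1862, 3.4759, 3.2276, 0.0000]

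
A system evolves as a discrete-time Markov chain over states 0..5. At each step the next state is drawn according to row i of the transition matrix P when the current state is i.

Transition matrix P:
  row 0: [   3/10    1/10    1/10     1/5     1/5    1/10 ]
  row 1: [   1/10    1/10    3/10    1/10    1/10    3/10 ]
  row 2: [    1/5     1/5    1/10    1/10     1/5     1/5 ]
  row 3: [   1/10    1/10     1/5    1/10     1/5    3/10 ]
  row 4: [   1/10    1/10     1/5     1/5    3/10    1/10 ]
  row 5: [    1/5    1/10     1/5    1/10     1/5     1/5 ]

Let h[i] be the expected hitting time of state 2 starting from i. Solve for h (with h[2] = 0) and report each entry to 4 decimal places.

First-step conditioning: h[2] = 0; for i ≠ 2, h[i] = 1 + Σ_k P[i][k]·h[k].
  h[0] = 1 + 3/10·h[0] + 1/10·h[1] + 1/5·h[3] + 1/5·h[4] + 1/10·h[5]
  h[1] = 1 + 1/10·h[0] + 1/10·h[1] + 1/10·h[3] + 1/10·h[4] + 3/10·h[5]
  h[3] = 1 + 1/10·h[0] + 1/10·h[1] + 1/10·h[3] + 1/5·h[4] + 3/10·h[5]
  h[4] = 1 + 1/10·h[0] + 1/10·h[1] + 1/5·h[3] + 3/10·h[4] + 1/10·h[5]
  h[5] = 1 + 1/5·h[0] + 1/10·h[1] + 1/10·h[3] + 1/5·h[4] + 1/5·h[5]
Solving the 5×5 linear system over states ≠ 2 gives exactly h = [22725/3947, 18230/3947, 0, 20250/3947, 20200/3947, 20475/3947] (h[2] = 0 is the target).

h = [5.7575, 4.6187, 0.0000, 5.1305, 5.1178, 5.1875]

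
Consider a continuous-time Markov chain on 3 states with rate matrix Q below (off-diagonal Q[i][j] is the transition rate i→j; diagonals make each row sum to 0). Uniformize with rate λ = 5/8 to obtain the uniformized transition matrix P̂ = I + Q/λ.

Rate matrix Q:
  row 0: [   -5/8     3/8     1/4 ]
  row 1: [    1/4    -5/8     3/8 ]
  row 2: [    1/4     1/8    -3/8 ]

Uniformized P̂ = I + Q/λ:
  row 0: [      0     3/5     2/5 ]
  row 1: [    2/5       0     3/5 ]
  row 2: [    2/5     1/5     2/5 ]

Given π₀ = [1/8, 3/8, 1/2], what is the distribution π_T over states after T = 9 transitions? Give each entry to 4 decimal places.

π = [0.2858, 0.2618, 0.4524]

t=0: π = [0.1250, 0.3750, 0.5000]
t=1: π = [0.3500, 0.1750, 0.4750]
t=2: π = [0.2600, 0.3050, 0.4350]
t=3: π = [0.2960, 0.2430, 0.4610]
t=4: π = [0.2816, 0.2698, 0.4486]
t=5: π = [0.2874, 0.2587, 0.4540]
t=6: π = [0.2851, 0.2632, 0.4517]
t=7: π = [0.2860, 0.2614, 0.4526]
t=8: π = [0.2856, 0.2621, 0.4523]
t=9: π = [0.2858, 0.2618, 0.4524]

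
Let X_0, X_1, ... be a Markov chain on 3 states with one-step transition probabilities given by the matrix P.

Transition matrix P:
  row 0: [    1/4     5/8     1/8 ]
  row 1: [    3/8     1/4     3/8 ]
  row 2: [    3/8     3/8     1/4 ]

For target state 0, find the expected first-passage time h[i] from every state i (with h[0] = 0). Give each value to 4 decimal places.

h = [0.0000, 2.6667, 2.6667]

First-step conditioning: h[0] = 0; for i ≠ 0, h[i] = 1 + Σ_k P[i][k]·h[k].
  h[1] = 1 + 1/4·h[1] + 3/8·h[2]
  h[2] = 1 + 3/8·h[1] + 1/4·h[2]
Solving the 2×2 linear system over states ≠ 0 gives exactly h = [0, 8/3, 8/3] (h[0] = 0 is the target).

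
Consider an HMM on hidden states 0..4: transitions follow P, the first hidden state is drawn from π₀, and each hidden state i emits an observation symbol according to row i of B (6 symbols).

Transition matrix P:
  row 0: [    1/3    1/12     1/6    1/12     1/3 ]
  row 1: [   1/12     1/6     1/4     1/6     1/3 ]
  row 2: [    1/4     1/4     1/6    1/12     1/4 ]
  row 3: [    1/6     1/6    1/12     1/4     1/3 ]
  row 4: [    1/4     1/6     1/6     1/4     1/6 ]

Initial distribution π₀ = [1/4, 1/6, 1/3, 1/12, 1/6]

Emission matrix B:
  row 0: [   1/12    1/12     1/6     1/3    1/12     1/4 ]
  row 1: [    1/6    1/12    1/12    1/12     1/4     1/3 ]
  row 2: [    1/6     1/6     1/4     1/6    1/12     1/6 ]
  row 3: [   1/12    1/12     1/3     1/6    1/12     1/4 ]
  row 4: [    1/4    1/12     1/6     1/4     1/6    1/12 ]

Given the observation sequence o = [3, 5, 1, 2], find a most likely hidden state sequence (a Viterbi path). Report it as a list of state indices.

t=0: δ = [8.333e-02, 1.389e-02, 5.556e-02, 1.389e-02, 4.167e-02]  (obs o_0=3)
t=1: δ = [6.944e-03, 4.630e-03, 2.315e-03, 2.604e-03, 2.315e-03]  ψ = [0, 2, 0, 4, 0]  (obs o_1=5)
t=2: δ = [1.929e-04, 6.430e-05, 1.929e-04, 6.430e-05, 1.929e-04]  ψ = [0, 1, 0, 1, 0]  (obs o_2=1)
t=3: δ = [1.072e-05, 4.019e-06, 8.038e-06, 1.608e-05, 1.072e-05]  ψ = [0, 2, 0, 4, 0]  (obs o_3=2)
backtrack: best end state = 3; path = [0, 0, 4, 3]

path = [0, 0, 4, 3]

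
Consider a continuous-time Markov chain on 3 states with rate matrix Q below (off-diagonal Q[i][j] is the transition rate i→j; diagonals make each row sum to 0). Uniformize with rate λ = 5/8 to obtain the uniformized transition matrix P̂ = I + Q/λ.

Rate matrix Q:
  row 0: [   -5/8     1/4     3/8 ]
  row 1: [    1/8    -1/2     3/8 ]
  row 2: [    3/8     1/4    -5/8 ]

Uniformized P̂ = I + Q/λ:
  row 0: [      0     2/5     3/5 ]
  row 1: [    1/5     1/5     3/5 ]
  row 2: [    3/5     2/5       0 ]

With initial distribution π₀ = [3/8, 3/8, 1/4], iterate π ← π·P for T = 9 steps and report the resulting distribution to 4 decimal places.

π = [0.2904, 0.3333, 0.3763]

t=0: π = [0.3750, 0.3750, 0.2500]
t=1: π = [0.2250, 0.3250, 0.4500]
t=2: π = [0.3350, 0.3350, 0.3300]
t=3: π = [0.2650, 0.3330, 0.4020]
t=4: π = [0.3078, 0.3334, 0.3588]
t=5: π = [0.2820, 0.3333, 0.3847]
t=6: π = [0.2975, 0.3333, 0.3692]
t=7: π = [0.2882, 0.3333, 0.3785]
t=8: π = [0.2938, 0.3333, 0.3729]
t=9: π = [0.2904, 0.3333, 0.3763]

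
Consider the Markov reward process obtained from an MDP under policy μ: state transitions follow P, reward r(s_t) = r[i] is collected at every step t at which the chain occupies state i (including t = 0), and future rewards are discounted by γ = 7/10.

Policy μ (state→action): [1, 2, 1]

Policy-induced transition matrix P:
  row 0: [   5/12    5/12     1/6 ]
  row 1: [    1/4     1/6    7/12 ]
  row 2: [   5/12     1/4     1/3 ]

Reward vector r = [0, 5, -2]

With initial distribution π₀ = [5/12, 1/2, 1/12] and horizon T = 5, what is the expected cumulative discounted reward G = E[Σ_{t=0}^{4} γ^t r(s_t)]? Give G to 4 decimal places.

t=0: π = [0.4167, 0.5000, 0.0833], E[r] = 2.3333, γ^t·E[r] = 2.333333, running G = 2.333333
t=1: π = [0.3333, 0.2778, 0.3889], E[r] = 0.6111, γ^t·E[r] = 0.427778, running G = 2.761111
t=2: π = [0.3704, 0.2824, 0.3472], E[r] = 0.7176, γ^t·E[r] = 0.351620, running G = 3.112731
t=3: π = [0.3696, 0.2882, 0.3422], E[r] = 0.7566, γ^t·E[r] = 0.259500, running G = 3.372231
t=4: π = [0.3686, 0.2876, 0.3438], E[r] = 0.7504, γ^t·E[r] = 0.180160, running G = 3.552391

G = 3.5524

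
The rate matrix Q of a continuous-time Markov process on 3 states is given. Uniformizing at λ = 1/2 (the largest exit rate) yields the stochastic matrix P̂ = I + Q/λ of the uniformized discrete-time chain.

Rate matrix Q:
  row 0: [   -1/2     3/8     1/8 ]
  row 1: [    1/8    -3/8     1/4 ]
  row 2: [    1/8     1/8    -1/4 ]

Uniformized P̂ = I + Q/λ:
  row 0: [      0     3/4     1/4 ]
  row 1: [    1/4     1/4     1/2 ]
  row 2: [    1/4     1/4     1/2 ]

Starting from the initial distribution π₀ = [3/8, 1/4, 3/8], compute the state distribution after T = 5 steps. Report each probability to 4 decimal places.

t=0: π = [0.3750, 0.2500, 0.3750]
t=1: π = [0.1563, 0.4375, 0.4063]
t=2: π = [0.2109, 0.3281, 0.4609]
t=3: π = [0.1973, 0.3555, 0.4473]
t=4: π = [0.2007, 0.3486, 0.4507]
t=5: π = [0.1998, 0.3503, 0.4498]

π = [0.1998, 0.3503, 0.4498]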